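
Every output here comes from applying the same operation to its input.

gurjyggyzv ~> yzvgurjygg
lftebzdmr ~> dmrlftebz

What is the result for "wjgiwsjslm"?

Rule — move the last 3 characters to the front (rotate right by 3).
Applying that to "wjgiwsjslm" gives "slmwjgiwsj".

slmwjgiwsj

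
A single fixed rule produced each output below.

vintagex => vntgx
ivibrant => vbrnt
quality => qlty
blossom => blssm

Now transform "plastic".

plstc

Looking at the pairs, the operation is to remove every vowel.
So "plastic" becomes "plstc".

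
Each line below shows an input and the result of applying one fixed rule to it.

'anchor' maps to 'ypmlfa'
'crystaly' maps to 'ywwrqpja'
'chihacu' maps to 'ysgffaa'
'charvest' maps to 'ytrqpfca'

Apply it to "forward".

yuppmdb

Looking at the pairs, the operation is to shift every letter 2 places backward in the alphabet (wrapping around), then sort the characters into reverse alphabetical order.
Applying that to "forward" gives "yuppmdb".
(Check on "chihacu": → "afgfyas" → "ysgffaa" ✓)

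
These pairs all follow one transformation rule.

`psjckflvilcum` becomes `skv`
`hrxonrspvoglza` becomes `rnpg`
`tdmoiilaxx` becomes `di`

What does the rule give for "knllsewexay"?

nse

The rule is to delete the last 3 characters, then keep one character in every 3, starting at position 2 (positions 2nd, 5th, 8th, ...).
For "knllsewexay", step one produces "knllsewe"; step two turns that into "nse".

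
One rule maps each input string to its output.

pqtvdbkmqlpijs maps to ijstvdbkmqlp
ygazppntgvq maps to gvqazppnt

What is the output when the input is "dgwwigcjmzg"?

mzgwwigcj

The rule is to delete the first 2 characters, then move the last 3 characters to the front (rotate right by 3).
On "dgwwigcjmzg": the first step gives "wwigcjmzg", and the second then gives "mzgwwigcj".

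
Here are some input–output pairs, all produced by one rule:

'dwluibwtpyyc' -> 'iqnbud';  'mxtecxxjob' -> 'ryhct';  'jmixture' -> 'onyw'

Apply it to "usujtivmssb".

The transformation: keep every other character starting from the first (positions 1st, 3rd, 5th, ...), then shift every letter 5 places forward in the alphabet (wrapping around).
"usujtivmssb" → "zzyaxg".
(Check on "jmixture": → "jitr" → "onyw" ✓)

zzyaxg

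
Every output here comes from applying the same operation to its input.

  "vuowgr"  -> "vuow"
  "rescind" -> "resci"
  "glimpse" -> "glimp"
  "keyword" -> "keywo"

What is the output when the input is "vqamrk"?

Looking at the pairs, the operation is to delete the last 2 characters.
Doing the same to "vqamrk": "vqam".

vqam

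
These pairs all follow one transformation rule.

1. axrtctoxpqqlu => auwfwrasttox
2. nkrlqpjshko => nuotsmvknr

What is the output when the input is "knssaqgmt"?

Looking at the pairs, the operation is to shift every letter 3 places forward in the alphabet (wrapping around), then delete the first character.
Applying both steps to "knssaqgmt": "nqvvdtjpw", then "qvvdtjpw".

qvvdtjpw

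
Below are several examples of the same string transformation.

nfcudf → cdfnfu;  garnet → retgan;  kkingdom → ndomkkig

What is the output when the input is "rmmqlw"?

Rule — swap the front and back halves of the string, then swap the first and last characters.
For "rmmqlw", step one produces "qlwrmm"; step two turns that into "mlwrmq".

mlwrmq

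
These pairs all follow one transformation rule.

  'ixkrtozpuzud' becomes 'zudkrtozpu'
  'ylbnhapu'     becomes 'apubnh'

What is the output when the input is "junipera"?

Looking at the pairs, the operation is to delete the first 2 characters, then move the last 3 characters to the front (rotate right by 3).
"junipera" → "nipera" → "eranip".

eranip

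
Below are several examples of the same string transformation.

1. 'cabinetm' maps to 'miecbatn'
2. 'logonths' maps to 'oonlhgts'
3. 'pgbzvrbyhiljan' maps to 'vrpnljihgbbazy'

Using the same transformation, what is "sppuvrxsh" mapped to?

ussrpphxv

In each case the input is transformed by: sort the characters into reverse alphabetical order, then move the first 2 characters to the end (rotate left by 2).
Working it through for "sppuvrxsh": intermediate "xvussrpph", final "ussrpphxv".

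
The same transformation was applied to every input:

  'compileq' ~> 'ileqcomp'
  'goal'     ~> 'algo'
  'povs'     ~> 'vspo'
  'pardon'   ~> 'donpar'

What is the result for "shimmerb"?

Rule — swap the front and back halves of the string.
For "shimmerb" the result is "merbshim".

merbshim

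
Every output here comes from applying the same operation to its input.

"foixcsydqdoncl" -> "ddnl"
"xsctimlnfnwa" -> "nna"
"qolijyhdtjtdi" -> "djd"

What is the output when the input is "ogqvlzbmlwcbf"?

Rule — keep every other character starting from the second (positions 2nd, 4th, 6th, ...), then delete the first 3 characters.
Applying both steps to "ogqvlzbmlwcbf": "gvzmwb", then "mwb".

mwb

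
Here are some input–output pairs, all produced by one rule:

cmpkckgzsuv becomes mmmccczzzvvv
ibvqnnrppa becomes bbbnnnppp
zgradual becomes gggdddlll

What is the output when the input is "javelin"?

aaalll

The transformation: keep one character in every 3, starting at position 2 (positions 2nd, 5th, 8th, ...), then repeat every character 3 times.
So "javelin" becomes "aaalll".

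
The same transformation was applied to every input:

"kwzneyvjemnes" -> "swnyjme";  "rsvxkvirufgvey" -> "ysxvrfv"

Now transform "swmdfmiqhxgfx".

xwdmqxf

What's happening: move the last character to the front, then keep every other character starting from the first (positions 1st, 3rd, 5th, ...).
Working it through for "swmdfmiqhxgfx": intermediate "xswmdfmiqhxgf", final "xwdmqxf".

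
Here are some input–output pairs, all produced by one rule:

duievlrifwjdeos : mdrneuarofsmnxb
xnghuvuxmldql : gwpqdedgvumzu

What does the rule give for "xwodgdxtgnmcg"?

Looking at the pairs, the operation is to shift every letter 9 places forward in the alphabet (wrapping around).
"xwodgdxtgnmcg" → "gfxmpmgcpwvlp".

gfxmpmgcpwvlp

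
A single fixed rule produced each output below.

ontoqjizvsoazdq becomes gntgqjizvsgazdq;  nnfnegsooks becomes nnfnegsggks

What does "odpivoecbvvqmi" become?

The pattern: replace every "o" with "g".
On "odpivoecbvvqmi" that produces "gdpivgecbvvqmi".

gdpivgecbvvqmi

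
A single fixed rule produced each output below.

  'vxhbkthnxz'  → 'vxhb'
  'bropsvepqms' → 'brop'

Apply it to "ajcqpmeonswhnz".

ajcq

The pattern: keep only the first 4 characters.
Applying that to "ajcqpmeonswhnz" gives "ajcq".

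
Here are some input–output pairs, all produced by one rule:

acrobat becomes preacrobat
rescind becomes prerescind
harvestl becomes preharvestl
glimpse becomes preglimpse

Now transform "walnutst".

prewalnutst

What's happening: prepend "pre".
On "walnutst" that produces "prewalnutst".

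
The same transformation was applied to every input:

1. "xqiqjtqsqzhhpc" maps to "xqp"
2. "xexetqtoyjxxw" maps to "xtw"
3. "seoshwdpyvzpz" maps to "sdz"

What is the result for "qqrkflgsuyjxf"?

Looking at the pairs, the operation is to keep every other character starting from the first (positions 1st, 3rd, 5th, ...), then keep one character in every 3, starting at position 1 (positions 1st, 4th, 7th, ...).
"qqrkflgsuyjxf" → "qgf".

qgf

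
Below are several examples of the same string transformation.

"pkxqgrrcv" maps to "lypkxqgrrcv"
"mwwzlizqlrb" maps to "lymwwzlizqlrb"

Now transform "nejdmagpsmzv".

lynejdmagpsmzv

What's happening: prepend "ly".
Doing the same to "nejdmagpsmzv": "lynejdmagpsmzv".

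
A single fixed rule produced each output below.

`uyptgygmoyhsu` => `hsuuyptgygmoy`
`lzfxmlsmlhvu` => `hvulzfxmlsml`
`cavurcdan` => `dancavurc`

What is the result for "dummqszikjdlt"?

The rule is to move the last 3 characters to the front (rotate right by 3).
For "dummqszikjdlt" the result is "dltdummqszikj".

dltdummqszikj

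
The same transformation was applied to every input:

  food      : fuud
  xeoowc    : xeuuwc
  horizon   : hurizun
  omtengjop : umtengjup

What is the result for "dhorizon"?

Rule — replace every "o" with "u".
For "dhorizon" the result is "dhurizun".

dhurizun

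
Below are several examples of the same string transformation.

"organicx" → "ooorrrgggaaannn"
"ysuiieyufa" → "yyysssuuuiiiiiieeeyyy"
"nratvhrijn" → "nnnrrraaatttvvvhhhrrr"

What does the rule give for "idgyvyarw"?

iiidddgggyyyvvvyyy

Rule — delete the last 3 characters, then repeat every character 3 times.
On "idgyvyarw": the first step gives "idgyvy", and the second then gives "iiidddgggyyyvvvyyy".
(Check on "ysuiieyufa": → "ysuiiey" → "yyysssuuuiiiiiieeeyyy" ✓)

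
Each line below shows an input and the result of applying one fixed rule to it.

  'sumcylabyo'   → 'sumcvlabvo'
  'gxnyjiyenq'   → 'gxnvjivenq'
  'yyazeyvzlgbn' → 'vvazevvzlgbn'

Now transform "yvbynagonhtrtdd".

vvbvnagonhtrtdd

The rule is to replace every "y" with "v".
So "yvbynagonhtrtdd" becomes "vvbvnagonhtrtdd".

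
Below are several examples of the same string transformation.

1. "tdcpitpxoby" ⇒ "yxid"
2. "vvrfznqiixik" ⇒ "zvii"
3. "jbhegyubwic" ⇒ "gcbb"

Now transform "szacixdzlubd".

In each case the input is transformed by: keep one character in every 3, starting at position 2 (positions 2nd, 5th, 8th, ...), then sort the characters into reverse alphabetical order.
Applying both steps to "szacixdzlubd": "zizb", then "zzib".
(Check on "vvrfznqiixik": → "vzii" → "zvii" ✓)

zzib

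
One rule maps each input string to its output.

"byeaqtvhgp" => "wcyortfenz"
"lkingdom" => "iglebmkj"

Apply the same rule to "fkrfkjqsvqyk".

ipdihoqtowid

The pattern: move the first character to the end, then shift every letter 2 places backward in the alphabet (wrapping around).
Starting from "fkrfkjqsvqyk": after the first operation, "krfkjqsvqykf"; after the second, "ipdihoqtowid".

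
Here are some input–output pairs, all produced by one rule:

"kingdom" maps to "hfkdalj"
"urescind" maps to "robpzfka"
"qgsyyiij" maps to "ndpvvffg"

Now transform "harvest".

Each output is the input with this applied: shift every letter 3 places backward in the alphabet (wrapping around).
Applying that to "harvest" gives "exosbpq".

exosbpq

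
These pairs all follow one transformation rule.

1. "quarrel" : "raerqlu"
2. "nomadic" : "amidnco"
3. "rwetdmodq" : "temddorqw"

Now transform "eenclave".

Each output is the input with this applied: move the first 2 characters to the end (rotate left by 2), then swap each adjacent pair of characters (1↔2, 3↔4, ...).
Working it through for "eenclave": intermediate "nclaveee", final "cnalevee".
(Check on "rwetdmodq": → "etdmodqrw" → "temddorqw" ✓)

cnalevee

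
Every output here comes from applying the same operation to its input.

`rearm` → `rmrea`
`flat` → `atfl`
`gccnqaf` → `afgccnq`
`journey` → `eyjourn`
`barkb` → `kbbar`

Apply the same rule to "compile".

The rule is to move the last 2 characters to the front (rotate right by 2).
Applying that to "compile" gives "lecompi".

lecompi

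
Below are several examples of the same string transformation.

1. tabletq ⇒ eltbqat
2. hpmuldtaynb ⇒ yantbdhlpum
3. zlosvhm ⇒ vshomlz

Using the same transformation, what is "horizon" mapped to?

In each case the input is transformed by: move the last 3 characters to the front (rotate right by 3), then take characters alternately from the front and the back (1st, last, 2nd, 2nd-last, ...).
Applying both steps to "horizon": "zonhori", then "ziornoh".

ziornoh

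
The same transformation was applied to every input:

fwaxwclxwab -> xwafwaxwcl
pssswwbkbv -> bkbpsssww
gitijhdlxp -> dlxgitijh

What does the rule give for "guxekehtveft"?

vefguxekeht

In each case the input is transformed by: delete the last character, then move the last 3 characters to the front (rotate right by 3).
Starting from "guxekehtveft": after the first operation, "guxekehtvef"; after the second, "vefguxekeht".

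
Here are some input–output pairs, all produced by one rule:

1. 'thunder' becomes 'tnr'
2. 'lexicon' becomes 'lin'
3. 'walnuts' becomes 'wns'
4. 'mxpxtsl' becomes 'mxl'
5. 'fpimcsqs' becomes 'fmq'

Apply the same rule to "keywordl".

Rule — keep one character in every 3, starting at position 1 (positions 1st, 4th, 7th, ...).
For "keywordl" the result is "kwd".

kwd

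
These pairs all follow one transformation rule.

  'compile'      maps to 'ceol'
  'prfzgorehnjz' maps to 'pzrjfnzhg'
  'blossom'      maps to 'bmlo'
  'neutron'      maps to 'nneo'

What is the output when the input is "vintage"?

Rule — take characters alternately from the front and the back (1st, last, 2nd, 2nd-last, ...), then delete the last 3 characters.
For "vintage", step one produces "veignat"; step two turns that into "veig".

veig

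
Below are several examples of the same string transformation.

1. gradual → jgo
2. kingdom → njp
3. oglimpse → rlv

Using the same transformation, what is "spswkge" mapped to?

Rule — shift every letter 3 places forward in the alphabet (wrapping around), then keep one character in every 3, starting at position 1 (positions 1st, 4th, 7th, ...).
"spswkge" → "vsvznjh" → "vzh".

vzh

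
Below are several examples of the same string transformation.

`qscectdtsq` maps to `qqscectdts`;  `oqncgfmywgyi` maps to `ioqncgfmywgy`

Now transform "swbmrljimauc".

cswbmrljimau

The transformation: move the last character to the front.
Applying that to "swbmrljimauc" gives "cswbmrljimau".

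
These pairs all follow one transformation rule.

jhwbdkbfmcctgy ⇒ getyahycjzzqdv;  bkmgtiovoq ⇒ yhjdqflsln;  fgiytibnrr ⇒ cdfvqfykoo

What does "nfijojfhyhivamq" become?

The transformation: shift every letter 3 places backward in the alphabet (wrapping around).
"nfijojfhyhivamq" → "kcfglgcevefsxjn".

kcfglgcevefsxjn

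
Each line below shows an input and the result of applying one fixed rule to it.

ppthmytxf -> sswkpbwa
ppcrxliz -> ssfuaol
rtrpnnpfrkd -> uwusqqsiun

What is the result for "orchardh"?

rufkdug

Each output is the input with this applied: shift every letter 3 places forward in the alphabet (wrapping around), then delete the last character.
Working it through for "orchardh": intermediate "rufkdugk", final "rufkdug".
(Check on "ppcrxliz": → "ssfuaolc" → "ssfuaol" ✓)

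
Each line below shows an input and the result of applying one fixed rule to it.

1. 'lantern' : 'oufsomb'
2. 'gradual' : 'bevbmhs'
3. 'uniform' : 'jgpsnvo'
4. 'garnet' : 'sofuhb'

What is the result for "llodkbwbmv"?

In each case the input is transformed by: shift every letter 1 place forward in the alphabet (wrapping around), then move the first 2 characters to the end (rotate left by 2).
Applying both steps to "llodkbwbmv": "mmpelcxcnw", then "pelcxcnwmm".

pelcxcnwmm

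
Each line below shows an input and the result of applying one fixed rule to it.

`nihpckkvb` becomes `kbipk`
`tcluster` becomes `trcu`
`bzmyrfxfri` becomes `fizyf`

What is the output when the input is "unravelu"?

The rule is to move the last 3 characters to the front (rotate right by 3), then keep every other character starting from the first (positions 1st, 3rd, 5th, ...).
On "unravelu": the first step gives "eluunrav", and the second then gives "euna".

euna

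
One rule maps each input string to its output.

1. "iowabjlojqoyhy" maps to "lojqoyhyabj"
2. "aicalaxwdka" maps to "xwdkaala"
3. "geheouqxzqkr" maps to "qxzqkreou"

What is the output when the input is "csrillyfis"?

yfisill

The transformation: delete the first 3 characters, then move the first 3 characters to the end (rotate left by 3).
For "csrillyfis", step one produces "illyfis"; step two turns that into "yfisill".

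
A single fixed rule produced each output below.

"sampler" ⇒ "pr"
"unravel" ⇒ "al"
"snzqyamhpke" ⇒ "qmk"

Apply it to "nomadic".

The pattern: keep one character in every 3, starting at position 1 (positions 1st, 4th, 7th, ...), then delete the first character.
For "nomadic", step one produces "nac"; step two turns that into "ac".
(Check on "unravel": → "ual" → "al" ✓)

ac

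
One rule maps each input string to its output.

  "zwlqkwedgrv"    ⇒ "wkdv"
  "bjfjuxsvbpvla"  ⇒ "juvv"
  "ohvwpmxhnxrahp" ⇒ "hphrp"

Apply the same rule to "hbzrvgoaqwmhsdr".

bvamd

In each case the input is transformed by: keep one character in every 3, starting at position 2 (positions 2nd, 5th, 8th, ...).
On "hbzrvgoaqwmhsdr" that produces "bvamd".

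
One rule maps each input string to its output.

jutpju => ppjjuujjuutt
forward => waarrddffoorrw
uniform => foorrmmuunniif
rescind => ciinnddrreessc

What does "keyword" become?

What's happening: double every character, then swap the front and back halves of the string.
On "keyword": the first step gives "kkeeyywwoorrdd", and the second then gives "woorrddkkeeyyw".

woorrddkkeeyyw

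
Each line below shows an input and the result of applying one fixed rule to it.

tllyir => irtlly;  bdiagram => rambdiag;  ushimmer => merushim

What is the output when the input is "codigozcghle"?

cghlecodigoz

The rule is to swap the front and back halves of the string, then move the first character to the end.
Applying both steps to "codigozcghle": "zcghlecodigo", then "cghlecodigoz".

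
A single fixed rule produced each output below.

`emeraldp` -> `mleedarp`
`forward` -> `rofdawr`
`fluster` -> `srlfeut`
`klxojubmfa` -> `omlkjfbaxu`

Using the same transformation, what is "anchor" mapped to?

In each case the input is transformed by: sort the characters into reverse alphabetical order, then move the first 2 characters to the end (rotate left by 2).
Applying both steps to "anchor": "ronhca", then "nhcaro".
(Check on "forward": → "wrrofda" → "rofdawr" ✓)

nhcaro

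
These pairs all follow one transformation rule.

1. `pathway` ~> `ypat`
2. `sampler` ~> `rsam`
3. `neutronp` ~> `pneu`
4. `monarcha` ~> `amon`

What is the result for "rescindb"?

bres

The rule is to move the first 3 characters to the end (rotate left by 3), then keep only the last 4 characters.
"rescindb" → "cindbres" → "bres".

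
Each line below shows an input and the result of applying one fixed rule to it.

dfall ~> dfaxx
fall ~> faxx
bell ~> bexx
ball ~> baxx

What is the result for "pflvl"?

The rule is to replace every "l" with "x".
Applying that to "pflvl" gives "pfxvx".

pfxvx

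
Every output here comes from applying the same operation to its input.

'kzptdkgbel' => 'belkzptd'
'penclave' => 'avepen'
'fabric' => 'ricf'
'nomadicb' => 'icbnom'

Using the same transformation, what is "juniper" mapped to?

perju

Each output is the input with this applied: move the last 3 characters to the front (rotate right by 3), then delete the last 2 characters.
Starting from "juniper": after the first operation, "perjuni"; after the second, "perju".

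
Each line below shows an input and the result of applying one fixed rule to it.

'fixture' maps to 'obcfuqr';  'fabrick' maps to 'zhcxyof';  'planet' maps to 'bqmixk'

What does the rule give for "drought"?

eqaolrd

The rule is to shift every letter 3 places backward in the alphabet (wrapping around), then move the last 2 characters to the front (rotate right by 2).
"drought" → "aolrdeq" → "eqaolrd".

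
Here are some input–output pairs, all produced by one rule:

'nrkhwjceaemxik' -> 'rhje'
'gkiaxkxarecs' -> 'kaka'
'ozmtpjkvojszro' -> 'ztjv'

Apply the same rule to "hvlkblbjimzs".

vklj

Each output is the input with this applied: keep every other character starting from the second (positions 2nd, 4th, 6th, ...), then keep only the first 4 characters.
Working it through for "hvlkblbjimzs": intermediate "vkljms", final "vklj".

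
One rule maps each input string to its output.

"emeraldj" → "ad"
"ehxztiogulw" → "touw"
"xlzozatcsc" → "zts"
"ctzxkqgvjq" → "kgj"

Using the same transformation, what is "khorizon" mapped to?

io

The rule is to delete the first 3 characters, then keep every other character starting from the second (positions 2nd, 4th, 6th, ...).
Starting from "khorizon": after the first operation, "rizon"; after the second, "io".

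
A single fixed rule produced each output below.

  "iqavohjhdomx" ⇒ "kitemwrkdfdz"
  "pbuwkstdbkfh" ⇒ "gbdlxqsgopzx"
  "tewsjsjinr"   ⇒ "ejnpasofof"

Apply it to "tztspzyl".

The transformation: shift every letter 4 places backward in the alphabet (wrapping around), then move the last 3 characters to the front (rotate right by 3).
Starting from "tztspzyl": after the first operation, "pvpolvuh"; after the second, "vuhpvpol".

vuhpvpol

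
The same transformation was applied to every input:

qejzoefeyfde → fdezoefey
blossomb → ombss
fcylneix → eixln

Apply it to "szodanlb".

The rule is to delete the first 3 characters, then move the last 3 characters to the front (rotate right by 3).
On "szodanlb": the first step gives "danlb", and the second then gives "nlbda".

nlbda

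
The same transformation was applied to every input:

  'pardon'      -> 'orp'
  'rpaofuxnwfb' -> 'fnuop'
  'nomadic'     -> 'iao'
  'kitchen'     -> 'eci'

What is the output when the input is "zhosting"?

The pattern: reverse the string, then keep every other character starting from the second (positions 2nd, 4th, 6th, ...).
Working it through for "zhosting": intermediate "gnitsohz", final "ntoz".
(Check on "pardon": → "nodrap" → "orp" ✓)

ntoz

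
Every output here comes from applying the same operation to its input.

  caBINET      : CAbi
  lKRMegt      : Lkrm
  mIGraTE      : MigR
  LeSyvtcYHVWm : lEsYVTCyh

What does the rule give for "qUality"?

Each output is the input with this applied: flip the case of every letter, then delete the last 3 characters.
Working it through for "qUality": intermediate "QuALITY", final "QuAL".

QuAL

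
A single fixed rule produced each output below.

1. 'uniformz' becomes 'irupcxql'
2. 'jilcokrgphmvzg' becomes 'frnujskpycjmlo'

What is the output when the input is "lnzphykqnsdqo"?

What's happening: shift every letter 3 places forward in the alphabet (wrapping around), then move the first 3 characters to the end (rotate left by 3).
For "lnzphykqnsdqo", step one produces "oqcskbntqvgtr"; step two turns that into "skbntqvgtroqc".

skbntqvgtroqc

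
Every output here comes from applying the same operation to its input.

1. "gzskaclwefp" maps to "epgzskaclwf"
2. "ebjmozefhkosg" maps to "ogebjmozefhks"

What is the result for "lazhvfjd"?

Looking at the pairs, the operation is to move the last 2 characters to the front (rotate right by 2), then swap the first and last characters.
Applying that to "lazhvfjd" gives "fdlazhvj".

fdlazhvj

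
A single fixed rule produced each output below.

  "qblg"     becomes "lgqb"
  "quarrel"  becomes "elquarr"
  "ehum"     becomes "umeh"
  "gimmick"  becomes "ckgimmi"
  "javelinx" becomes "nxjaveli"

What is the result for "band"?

ndba

The rule is to move the last 2 characters to the front (rotate right by 2).
For "band" the result is "ndba".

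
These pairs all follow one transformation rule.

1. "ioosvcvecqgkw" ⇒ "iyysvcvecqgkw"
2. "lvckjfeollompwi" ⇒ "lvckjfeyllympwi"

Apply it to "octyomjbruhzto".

The rule is to replace every "o" with "y".
So "octyomjbruhzto" becomes "yctyymjbruhzty".

yctyymjbruhzty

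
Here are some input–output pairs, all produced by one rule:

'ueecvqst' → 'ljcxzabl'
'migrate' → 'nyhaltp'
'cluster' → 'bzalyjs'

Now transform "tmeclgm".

The rule is to shift every letter 7 places forward in the alphabet (wrapping around), then move the first 2 characters to the end (rotate left by 2).
Applying both steps to "tmeclgm": "atljsnt", then "ljsntat".
(Check on "cluster": → "jsbzaly" → "bzalyjs" ✓)

ljsntat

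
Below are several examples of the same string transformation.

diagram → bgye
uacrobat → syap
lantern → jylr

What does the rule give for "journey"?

hmsp

Each output is the input with this applied: shift every letter 2 places backward in the alphabet (wrapping around), then keep only the first 4 characters.
Starting from "journey": after the first operation, "hmsplcw"; after the second, "hmsp".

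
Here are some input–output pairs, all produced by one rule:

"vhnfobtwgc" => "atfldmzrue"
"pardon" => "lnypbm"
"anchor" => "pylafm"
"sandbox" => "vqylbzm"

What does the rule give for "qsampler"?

poqyknjc

The pattern: shift every letter 2 places backward in the alphabet (wrapping around), then move the last character to the front.
Working it through for "qsampler": intermediate "oqyknjcp", final "poqyknjc".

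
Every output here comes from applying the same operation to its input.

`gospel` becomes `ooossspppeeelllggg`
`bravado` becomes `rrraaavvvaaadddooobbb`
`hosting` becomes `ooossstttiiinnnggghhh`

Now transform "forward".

ooorrrwwwaaarrrdddfff

The pattern: move the first character to the end, then repeat every character 3 times.
On "forward": the first step gives "orwardf", and the second then gives "ooorrrwwwaaarrrdddfff".
(Check on "gospel": → "ospelg" → "ooossspppeeelllggg" ✓)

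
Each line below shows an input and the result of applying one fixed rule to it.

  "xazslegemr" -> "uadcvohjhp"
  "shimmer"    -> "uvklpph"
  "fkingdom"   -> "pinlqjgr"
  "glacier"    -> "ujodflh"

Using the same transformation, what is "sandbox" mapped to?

avdqger

What's happening: shift every letter 3 places forward in the alphabet (wrapping around), then move the last character to the front.
So "sandbox" becomes "avdqger".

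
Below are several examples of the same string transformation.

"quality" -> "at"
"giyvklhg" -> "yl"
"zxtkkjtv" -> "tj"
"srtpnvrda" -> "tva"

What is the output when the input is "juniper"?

ne

Looking at the pairs, the operation is to keep one character in every 3, starting at position 3 (positions 3rd, 6th, 9th, ...).
"juniper" → "ne".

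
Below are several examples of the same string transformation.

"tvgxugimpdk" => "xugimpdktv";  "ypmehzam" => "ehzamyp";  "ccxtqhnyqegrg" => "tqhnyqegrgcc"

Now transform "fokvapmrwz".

vapmrwzfo

The transformation: move the first 2 characters to the end (rotate left by 2), then delete the first character.
Applying both steps to "fokvapmrwz": "kvapmrwzfo", then "vapmrwzfo".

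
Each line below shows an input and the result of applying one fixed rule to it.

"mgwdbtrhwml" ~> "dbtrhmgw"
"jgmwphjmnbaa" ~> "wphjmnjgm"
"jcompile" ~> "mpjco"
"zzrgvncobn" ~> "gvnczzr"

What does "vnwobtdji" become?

obtvnw

In each case the input is transformed by: delete the last 3 characters, then move the first 3 characters to the end (rotate left by 3).
For "vnwobtdji", step one produces "vnwobt"; step two turns that into "obtvnw".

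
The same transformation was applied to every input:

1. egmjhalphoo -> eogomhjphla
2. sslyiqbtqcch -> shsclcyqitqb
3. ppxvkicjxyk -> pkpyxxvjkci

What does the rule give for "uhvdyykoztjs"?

ushjvtdzyoyk

The transformation: take characters alternately from the front and the back (1st, last, 2nd, 2nd-last, ...).
Applying that to "uhvdyykoztjs" gives "ushjvtdzyoyk".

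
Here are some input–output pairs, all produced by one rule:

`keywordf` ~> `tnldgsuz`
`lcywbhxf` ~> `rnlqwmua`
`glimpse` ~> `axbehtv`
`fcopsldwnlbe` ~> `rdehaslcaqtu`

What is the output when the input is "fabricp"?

The pattern: move the first character to the end, then shift every letter 11 places backward in the alphabet (wrapping around).
"fabricp" → "pqgxreu".
(Check on "fcopsldwnlbe": → "copsldwnlbef" → "rdehaslcaqtu" ✓)

pqgxreu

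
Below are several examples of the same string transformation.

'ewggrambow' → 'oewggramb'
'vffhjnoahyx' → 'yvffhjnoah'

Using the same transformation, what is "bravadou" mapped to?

In each case the input is transformed by: delete the last character, then move the last character to the front.
Applying both steps to "bravadou": "bravado", then "obravad".

obravad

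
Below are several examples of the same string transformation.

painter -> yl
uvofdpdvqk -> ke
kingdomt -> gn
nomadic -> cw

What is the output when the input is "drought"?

What's happening: shift every letter 6 places backward in the alphabet (wrapping around), then keep only the last 2 characters.
Starting from "drought": after the first operation, "xlioabn"; after the second, "bn".

bn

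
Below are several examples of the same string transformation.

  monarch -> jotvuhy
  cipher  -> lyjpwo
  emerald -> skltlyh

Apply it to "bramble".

Each output is the input with this applied: shift every letter 7 places forward in the alphabet (wrapping around), then move the last 2 characters to the front (rotate right by 2).
Applying that to "bramble" gives "sliyhti".

sliyhti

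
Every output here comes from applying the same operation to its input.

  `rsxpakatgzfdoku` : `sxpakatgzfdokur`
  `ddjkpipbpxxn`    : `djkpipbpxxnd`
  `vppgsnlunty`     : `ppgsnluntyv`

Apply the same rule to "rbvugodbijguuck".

Looking at the pairs, the operation is to move the first character to the end.
Doing the same to "rbvugodbijguuck": "bvugodbijguuckr".

bvugodbijguuckr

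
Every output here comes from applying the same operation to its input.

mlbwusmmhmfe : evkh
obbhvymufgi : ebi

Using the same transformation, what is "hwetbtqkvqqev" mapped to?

hwyh

Each output is the input with this applied: keep one character in every 3, starting at position 3 (positions 3rd, 6th, 9th, ...), then shift every letter 3 places forward in the alphabet (wrapping around).
Working it through for "hwetbtqkvqqev": intermediate "etve", final "hwyh".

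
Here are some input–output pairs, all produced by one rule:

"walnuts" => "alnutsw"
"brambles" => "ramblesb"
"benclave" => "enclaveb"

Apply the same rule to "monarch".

onarchm

Rule — move the first character to the end.
"monarch" → "onarchm".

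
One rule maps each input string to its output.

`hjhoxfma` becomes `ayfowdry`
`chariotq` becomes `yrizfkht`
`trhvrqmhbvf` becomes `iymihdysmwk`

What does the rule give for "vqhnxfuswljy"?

hyeowljncapm

In each case the input is transformed by: shift every letter 9 places backward in the alphabet (wrapping around), then move the first character to the end.
On "vqhnxfuswljy": the first step gives "mhyeowljncap", and the second then gives "hyeowljncapm".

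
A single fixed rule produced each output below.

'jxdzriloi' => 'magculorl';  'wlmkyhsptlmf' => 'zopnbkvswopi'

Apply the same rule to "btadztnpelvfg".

ewdgcwqshoyij

The pattern: shift every letter 3 places forward in the alphabet (wrapping around).
On "btadztnpelvfg" that produces "ewdgcwqshoyij".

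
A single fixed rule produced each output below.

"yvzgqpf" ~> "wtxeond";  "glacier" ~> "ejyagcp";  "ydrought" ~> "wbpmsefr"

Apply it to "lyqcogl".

Rule — shift every letter 2 places backward in the alphabet (wrapping around).
"lyqcogl" → "jwoamej".

jwoamej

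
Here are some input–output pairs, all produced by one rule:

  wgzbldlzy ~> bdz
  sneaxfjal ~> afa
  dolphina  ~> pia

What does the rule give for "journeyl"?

rel

In each case the input is transformed by: delete the first 3 characters, then keep every other character starting from the first (positions 1st, 3rd, 5th, ...).
Working it through for "journeyl": intermediate "rneyl", final "rel".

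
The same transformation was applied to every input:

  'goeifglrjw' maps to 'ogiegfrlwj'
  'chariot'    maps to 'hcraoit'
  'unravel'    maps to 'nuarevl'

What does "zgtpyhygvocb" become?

gzpthygyovbc

Looking at the pairs, the operation is to swap each adjacent pair of characters (1↔2, 3↔4, ...).
"zgtpyhygvocb" → "gzpthygyovbc".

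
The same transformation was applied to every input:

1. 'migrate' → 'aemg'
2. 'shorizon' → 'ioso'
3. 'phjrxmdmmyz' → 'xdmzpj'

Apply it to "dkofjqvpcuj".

Each output is the input with this applied: keep every other character starting from the first (positions 1st, 3rd, 5th, ...), then move the first 2 characters to the end (rotate left by 2).
Starting from "dkofjqvpcuj": after the first operation, "dojvcj"; after the second, "jvcjdo".
(Check on "phjrxmdmmyz": → "pjxdmz" → "xdmzpj" ✓)

jvcjdo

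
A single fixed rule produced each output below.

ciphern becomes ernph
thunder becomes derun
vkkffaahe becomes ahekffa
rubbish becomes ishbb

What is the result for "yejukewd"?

What's happening: delete the first 2 characters, then move the last 3 characters to the front (rotate right by 3).
Working it through for "yejukewd": intermediate "jukewd", final "ewdjuk".

ewdjuk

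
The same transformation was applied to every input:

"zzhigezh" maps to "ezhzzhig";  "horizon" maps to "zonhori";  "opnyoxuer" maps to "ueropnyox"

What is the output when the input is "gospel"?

pelgos

What's happening: move the last 3 characters to the front (rotate right by 3).
Applying that to "gospel" gives "pelgos".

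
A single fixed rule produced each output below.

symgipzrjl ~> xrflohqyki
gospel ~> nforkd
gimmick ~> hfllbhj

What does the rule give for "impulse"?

Rule — swap each adjacent pair of characters (1↔2, 3↔4, ...), then shift every letter 1 place backward in the alphabet (wrapping around).
"impulse" → "lhtorkd".

lhtorkd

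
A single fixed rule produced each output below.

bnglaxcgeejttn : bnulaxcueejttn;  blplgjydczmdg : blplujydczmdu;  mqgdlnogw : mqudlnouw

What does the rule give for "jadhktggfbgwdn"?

jadhktuufbuwdn

In each case the input is transformed by: replace every "g" with "u".
On "jadhktggfbgwdn" that produces "jadhktuufbuwdn".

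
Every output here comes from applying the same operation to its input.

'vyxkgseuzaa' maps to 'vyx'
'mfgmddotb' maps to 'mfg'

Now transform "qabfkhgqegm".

qab

The transformation: keep only the first 3 characters.
So "qabfkhgqegm" becomes "qab".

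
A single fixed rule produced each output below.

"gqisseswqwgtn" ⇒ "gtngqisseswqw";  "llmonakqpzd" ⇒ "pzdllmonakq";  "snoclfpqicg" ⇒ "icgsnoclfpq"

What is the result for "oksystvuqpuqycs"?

ycsoksystvuqpuq

The pattern: move the last 3 characters to the front (rotate right by 3).
"oksystvuqpuqycs" → "ycsoksystvuqpuq".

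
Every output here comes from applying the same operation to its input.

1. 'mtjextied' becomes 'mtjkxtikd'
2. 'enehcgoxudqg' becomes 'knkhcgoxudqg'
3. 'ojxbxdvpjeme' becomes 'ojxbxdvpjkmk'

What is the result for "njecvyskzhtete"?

The transformation: replace every "e" with "k".
Applying that to "njecvyskzhtete" gives "njkcvyskzhtktk".

njkcvyskzhtktk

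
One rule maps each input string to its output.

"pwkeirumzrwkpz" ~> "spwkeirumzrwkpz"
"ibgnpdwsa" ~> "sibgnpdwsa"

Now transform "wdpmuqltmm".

swdpmuqltmm

What's happening: prepend "s".
Applying that to "wdpmuqltmm" gives "swdpmuqltmm".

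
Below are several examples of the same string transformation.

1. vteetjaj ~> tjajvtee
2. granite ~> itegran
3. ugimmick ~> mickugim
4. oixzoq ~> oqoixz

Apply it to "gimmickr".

ickrgimm

Each output is the input with this applied: move the first character to the end, then move the first 3 characters to the end (rotate left by 3).
Working it through for "gimmickr": intermediate "immickrg", final "ickrgimm".
(Check on "granite": → "raniteg" → "itegran" ✓)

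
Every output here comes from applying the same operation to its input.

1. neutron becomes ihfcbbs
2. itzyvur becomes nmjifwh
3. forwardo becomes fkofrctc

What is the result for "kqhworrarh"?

vkcffofvye

What's happening: shift every letter 12 places backward in the alphabet (wrapping around), then move the first 2 characters to the end (rotate left by 2).
Starting from "kqhworrarh": after the first operation, "yevkcffofv"; after the second, "vkcffofvye".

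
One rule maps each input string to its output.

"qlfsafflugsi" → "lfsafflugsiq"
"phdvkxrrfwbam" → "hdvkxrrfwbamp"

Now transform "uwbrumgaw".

Each output is the input with this applied: move the first character to the end.
"uwbrumgaw" → "wbrumgawu".

wbrumgawu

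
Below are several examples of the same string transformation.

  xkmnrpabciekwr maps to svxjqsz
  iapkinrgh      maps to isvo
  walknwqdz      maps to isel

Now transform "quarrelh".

What's happening: keep every other character starting from the second (positions 2nd, 4th, 6th, ...), then shift every letter 8 places forward in the alphabet (wrapping around).
"quarrelh" → "czmp".

czmp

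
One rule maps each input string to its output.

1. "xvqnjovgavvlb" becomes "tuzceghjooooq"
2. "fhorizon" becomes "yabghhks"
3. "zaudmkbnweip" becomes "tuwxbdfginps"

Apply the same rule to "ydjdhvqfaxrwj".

twwyaccjkopqr

The transformation: sort the characters into alphabetical order, then shift every letter 7 places backward in the alphabet (wrapping around).
On "ydjdhvqfaxrwj": the first step gives "addfhjjqrvwxy", and the second then gives "twwyaccjkopqr".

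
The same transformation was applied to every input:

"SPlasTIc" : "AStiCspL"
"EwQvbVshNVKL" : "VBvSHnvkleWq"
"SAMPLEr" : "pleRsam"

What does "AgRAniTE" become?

What's happening: move the first 3 characters to the end (rotate left by 3), then flip the case of every letter.
Starting from "AgRAniTE": after the first operation, "AniTEAgR"; after the second, "aNIteaGr".

aNIteaGr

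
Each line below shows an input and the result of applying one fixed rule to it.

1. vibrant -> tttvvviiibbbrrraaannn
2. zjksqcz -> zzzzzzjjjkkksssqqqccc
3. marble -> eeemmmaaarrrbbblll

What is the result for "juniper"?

The transformation: move the last character to the front, then repeat every character 3 times.
Starting from "juniper": after the first operation, "rjunipe"; after the second, "rrrjjjuuunnniiipppeee".
(Check on "zjksqcz": → "zzjksqc" → "zzzzzzjjjkkksssqqqccc" ✓)

rrrjjjuuunnniiipppeee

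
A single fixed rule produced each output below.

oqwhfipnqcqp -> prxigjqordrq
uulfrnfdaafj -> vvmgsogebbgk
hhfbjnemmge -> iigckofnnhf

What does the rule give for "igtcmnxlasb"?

jhudnoymbtc

The rule is to shift every letter 1 place forward in the alphabet (wrapping around).
For "igtcmnxlasb" the result is "jhudnoymbtc".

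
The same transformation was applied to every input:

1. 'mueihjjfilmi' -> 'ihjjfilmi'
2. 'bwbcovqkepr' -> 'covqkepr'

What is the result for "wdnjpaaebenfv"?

jpaaebenfv

What's happening: delete the first 3 characters.
"wdnjpaaebenfv" → "jpaaebenfv".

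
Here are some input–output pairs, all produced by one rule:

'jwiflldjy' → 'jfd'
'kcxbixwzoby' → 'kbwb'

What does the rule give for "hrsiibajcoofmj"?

What's happening: keep one character in every 3, starting at position 1 (positions 1st, 4th, 7th, ...).
For "hrsiibajcoofmj" the result is "hiaom".

hiaom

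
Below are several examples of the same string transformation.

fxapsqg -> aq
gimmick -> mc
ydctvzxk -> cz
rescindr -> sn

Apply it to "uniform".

ir

The rule is to keep one character in every 3, starting at position 3 (positions 3rd, 6th, 9th, ...).
"uniform" → "ir".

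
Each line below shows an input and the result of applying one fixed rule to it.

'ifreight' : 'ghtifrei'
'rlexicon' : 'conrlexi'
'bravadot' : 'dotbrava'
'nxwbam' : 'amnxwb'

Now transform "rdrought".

ghtrdrou

In each case the input is transformed by: swap the front and back halves of the string, then move the first character to the end.
Starting from "rdrought": after the first operation, "ughtrdro"; after the second, "ghtrdrou".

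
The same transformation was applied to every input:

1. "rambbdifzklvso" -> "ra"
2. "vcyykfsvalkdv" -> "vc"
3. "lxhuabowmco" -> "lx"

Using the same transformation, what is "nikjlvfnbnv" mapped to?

The transformation: keep only the first 2 characters.
For "nikjlvfnbnv" the result is "ni".

ni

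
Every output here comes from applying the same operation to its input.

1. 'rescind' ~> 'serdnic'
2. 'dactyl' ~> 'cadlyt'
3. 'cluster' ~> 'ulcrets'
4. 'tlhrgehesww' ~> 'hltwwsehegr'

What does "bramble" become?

arbelbm

In each case the input is transformed by: move the first 3 characters to the end (rotate left by 3), then reverse the string.
Doing the same to "bramble": "arbelbm".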